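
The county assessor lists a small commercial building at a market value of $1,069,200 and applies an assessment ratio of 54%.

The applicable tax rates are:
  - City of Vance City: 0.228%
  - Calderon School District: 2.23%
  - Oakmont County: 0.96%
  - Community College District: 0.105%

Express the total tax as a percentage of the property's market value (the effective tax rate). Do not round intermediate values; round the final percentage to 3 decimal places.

1.902%

Assessed value = $1,069,200 × 0.54 = $577,368
City of Vance City: $577,368 × 0.00228 = $1,316.39904
Calderon School District: $577,368 × 0.0223 = $12,875.3064
Oakmont County: $577,368 × 0.0096 = $5,542.7328
Community College District: $577,368 × 0.00105 = $606.2364
Total tax = $20,340.67464
Effective rate = $20,340.67464 ÷ $1,069,200 = 1.902% of market value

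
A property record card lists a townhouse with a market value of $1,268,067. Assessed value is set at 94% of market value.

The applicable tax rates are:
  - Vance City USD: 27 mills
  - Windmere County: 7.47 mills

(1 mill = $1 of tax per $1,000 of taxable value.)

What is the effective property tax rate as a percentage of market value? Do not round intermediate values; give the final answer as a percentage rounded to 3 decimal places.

Assessed value = $1,268,067 × 0.94 = $1,191,982.98
Vance City USD: $1,191,982.98 × 0.027 = $32,183.54046
Windmere County: $1,191,982.98 × 0.00747 = $8,904.1128606
Total tax = $41,087.6533206
Effective rate = $41,087.6533206 ÷ $1,268,067 = 3.240% of market value

3.240%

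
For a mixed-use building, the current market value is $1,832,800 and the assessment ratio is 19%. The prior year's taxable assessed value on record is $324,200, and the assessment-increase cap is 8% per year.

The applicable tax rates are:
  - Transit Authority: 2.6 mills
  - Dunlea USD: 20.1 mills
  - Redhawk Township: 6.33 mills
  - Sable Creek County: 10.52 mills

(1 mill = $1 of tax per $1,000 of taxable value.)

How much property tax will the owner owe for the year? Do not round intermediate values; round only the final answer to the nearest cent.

$13,772.58

Uncapped assessed value = $1,832,800 × 0.19 = $348,232
Cap limit = $324,200 × 1.08 = $350,136
Taxable assessed value = min($348,232, $350,136) = $348,232 (cap does not bind)
Transit Authority: $348,232 × 0.0026 = $905.4032
Dunlea USD: $348,232 × 0.0201 = $6,999.4632
Redhawk Township: $348,232 × 0.00633 = $2,204.30856
Sable Creek County: $348,232 × 0.01052 = $3,663.40064
Total = $13,772.5756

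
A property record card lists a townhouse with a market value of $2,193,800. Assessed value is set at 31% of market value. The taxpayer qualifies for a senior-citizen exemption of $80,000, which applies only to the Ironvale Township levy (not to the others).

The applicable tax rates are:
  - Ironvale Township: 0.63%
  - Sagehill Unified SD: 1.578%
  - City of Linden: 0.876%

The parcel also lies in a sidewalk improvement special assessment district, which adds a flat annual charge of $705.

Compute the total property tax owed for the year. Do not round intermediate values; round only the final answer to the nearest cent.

Assessed value = $2,193,800 × 0.31 = $680,078
Ironvale Township: ($680,078 − $80,000) × 0.0063 = $600,078 × 0.0063 = $3,780.4914
Sagehill Unified SD: $680,078 × 0.01578 = $10,731.63084
City of Linden: $680,078 × 0.00876 = $5,957.48328
Levies subtotal = $20,469.60552
Total = $20,469.60552 + $705 = $21,174.60552

$21,174.61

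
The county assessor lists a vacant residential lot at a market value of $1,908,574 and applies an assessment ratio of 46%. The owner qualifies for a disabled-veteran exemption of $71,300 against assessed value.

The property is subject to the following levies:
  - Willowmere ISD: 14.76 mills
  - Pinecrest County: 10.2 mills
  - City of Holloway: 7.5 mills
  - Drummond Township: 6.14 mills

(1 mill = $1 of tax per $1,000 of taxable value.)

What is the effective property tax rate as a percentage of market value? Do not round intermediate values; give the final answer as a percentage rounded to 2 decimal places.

1.63%

Assessed value = $1,908,574 × 0.46 = $877,944.04
Taxable value = $877,944.04 − $71,300 = $806,644.04
Willowmere ISD: $806,644.04 × 0.01476 = $11,906.0660304
Pinecrest County: $806,644.04 × 0.0102 = $8,227.769208
City of Holloway: $806,644.04 × 0.0075 = $6,049.8303
Drummond Township: $806,644.04 × 0.00614 = $4,952.7944056
Total tax = $31,136.459944
Effective rate = $31,136.459944 ÷ $1,908,574 = 1.63% of market value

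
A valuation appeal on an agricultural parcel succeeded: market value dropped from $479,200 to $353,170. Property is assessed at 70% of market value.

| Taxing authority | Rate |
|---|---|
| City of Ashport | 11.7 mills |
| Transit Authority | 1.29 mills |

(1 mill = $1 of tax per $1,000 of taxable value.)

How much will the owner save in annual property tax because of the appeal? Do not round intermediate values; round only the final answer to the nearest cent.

$1,145.99

Old assessed value = $479,200 × 0.7 = $335,440
New assessed value = $353,170 × 0.7 = $247,219
Combined rate = 0.0117 + 0.00129 = 0.01299
Old tax = $335,440 × 0.01299 = $4,357.3656
New tax = $247,219 × 0.01299 = $3,211.37481
Reduction = $4,357.3656 − $3,211.37481 = $1,145.99079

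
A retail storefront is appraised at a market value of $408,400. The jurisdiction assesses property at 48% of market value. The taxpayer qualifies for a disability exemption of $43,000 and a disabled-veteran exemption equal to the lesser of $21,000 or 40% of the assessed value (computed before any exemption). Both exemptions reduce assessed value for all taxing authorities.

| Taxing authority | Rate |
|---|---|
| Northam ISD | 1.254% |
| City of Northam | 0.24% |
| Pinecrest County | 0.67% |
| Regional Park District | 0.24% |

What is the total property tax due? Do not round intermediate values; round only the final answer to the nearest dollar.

Assessed value = $408,400 × 0.48 = $196,032
Disabled-veteran exemption = min($21,000, 40% × $196,032) = min($21,000, $78,412.8) = $21,000 (dollar cap binds)
Taxable value = $196,032 − $43,000 − $21,000 = $132,032
Northam ISD: $132,032 × 0.01254 = $1,655.68128
City of Northam: $132,032 × 0.0024 = $316.8768
Pinecrest County: $132,032 × 0.0067 = $884.6144
Regional Park District: $132,032 × 0.0024 = $316.8768
Total = $3,174.04928

$3,174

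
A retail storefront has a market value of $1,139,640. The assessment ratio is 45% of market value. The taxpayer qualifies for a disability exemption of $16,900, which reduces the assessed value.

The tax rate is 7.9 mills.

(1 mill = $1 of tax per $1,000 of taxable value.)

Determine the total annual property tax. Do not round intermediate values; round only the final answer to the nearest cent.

Assessed value = $1,139,640 × 0.45 = $512,838
Taxable value = $512,838 − $16,900 = $495,938
Tax = $495,938 × 0.0079 = $3,917.9102

$3,917.91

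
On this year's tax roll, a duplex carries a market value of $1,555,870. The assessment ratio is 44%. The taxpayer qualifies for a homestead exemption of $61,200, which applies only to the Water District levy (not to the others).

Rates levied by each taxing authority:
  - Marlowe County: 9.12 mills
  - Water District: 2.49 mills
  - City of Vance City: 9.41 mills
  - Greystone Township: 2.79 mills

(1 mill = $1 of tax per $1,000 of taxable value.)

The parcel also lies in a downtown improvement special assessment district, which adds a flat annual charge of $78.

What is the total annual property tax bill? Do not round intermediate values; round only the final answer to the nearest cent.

Assessed value = $1,555,870 × 0.44 = $684,582.8
Marlowe County: $684,582.8 × 0.00912 = $6,243.395136
Water District: ($684,582.8 − $61,200) × 0.00249 = $623,382.8 × 0.00249 = $1,552.223172
City of Vance City: $684,582.8 × 0.00941 = $6,441.924148
Greystone Township: $684,582.8 × 0.00279 = $1,909.986012
Levies subtotal = $16,147.528468
Total = $16,147.528468 + $78 = $16,225.528468

$16,225.53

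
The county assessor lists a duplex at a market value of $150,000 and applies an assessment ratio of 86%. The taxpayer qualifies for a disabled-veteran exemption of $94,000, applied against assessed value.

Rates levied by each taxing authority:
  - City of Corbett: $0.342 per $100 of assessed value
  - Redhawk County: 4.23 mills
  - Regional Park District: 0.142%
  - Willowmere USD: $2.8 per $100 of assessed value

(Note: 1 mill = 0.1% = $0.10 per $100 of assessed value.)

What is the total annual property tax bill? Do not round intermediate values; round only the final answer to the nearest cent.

Assessed value = $150,000 × 0.86 = $129,000
Taxable value = $129,000 − $94,000 = $35,000
City of Corbett: $35,000 × 0.00342 = $119.7
Redhawk County: $35,000 × 0.00423 = $148.05
Regional Park District: $35,000 × 0.00142 = $49.7
Willowmere USD: $35,000 × 0.028 = $980
Total = $1,297.45

$1,297.45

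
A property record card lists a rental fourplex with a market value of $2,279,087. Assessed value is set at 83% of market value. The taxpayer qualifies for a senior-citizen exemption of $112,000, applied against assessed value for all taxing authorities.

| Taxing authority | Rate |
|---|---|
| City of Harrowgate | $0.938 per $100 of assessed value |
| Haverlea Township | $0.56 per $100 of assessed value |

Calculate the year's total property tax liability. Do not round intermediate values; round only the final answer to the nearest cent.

Assessed value = $2,279,087 × 0.83 = $1,891,642.21
Taxable value = $1,891,642.21 − $112,000 = $1,779,642.21
City of Harrowgate: $1,779,642.21 × 0.00938 = $16,693.0439298
Haverlea Township: $1,779,642.21 × 0.0056 = $9,965.996376
Total = $16,693.0439298 + $9,965.996376 = $26,659.0403058

$26,659.04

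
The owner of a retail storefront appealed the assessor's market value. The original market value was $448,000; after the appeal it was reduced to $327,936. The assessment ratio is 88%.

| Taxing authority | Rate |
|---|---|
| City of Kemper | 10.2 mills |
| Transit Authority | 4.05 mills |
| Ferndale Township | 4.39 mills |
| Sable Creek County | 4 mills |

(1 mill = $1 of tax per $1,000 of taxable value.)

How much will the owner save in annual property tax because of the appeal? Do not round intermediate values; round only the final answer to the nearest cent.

$2,392.06

Old assessed value = $448,000 × 0.88 = $394,240
New assessed value = $327,936 × 0.88 = $288,583.68
Combined rate = 0.0102 + 0.00405 + 0.00439 + 0.004 = 0.02264
Old tax = $394,240 × 0.02264 = $8,925.5936
New tax = $288,583.68 × 0.02264 = $6,533.5345152
Reduction = $8,925.5936 − $6,533.5345152 = $2,392.0590848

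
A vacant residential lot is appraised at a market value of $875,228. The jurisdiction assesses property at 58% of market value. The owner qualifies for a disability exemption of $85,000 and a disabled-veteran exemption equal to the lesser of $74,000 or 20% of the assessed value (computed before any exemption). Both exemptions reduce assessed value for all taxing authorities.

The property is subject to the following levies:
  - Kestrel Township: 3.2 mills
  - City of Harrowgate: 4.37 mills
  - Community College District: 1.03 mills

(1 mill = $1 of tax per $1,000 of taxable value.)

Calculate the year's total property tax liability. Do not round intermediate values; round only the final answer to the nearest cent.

Assessed value = $875,228 × 0.58 = $507,632.24
Disabled-veteran exemption = min($74,000, 20% × $507,632.24) = min($74,000, $101,526.448) = $74,000 (dollar cap binds)
Taxable value = $507,632.24 − $85,000 − $74,000 = $348,632.24
Kestrel Township: $348,632.24 × 0.0032 = $1,115.623168
City of Harrowgate: $348,632.24 × 0.00437 = $1,523.5228888
Community College District: $348,632.24 × 0.00103 = $359.0912072
Total = $2,998.237264

$2,998.24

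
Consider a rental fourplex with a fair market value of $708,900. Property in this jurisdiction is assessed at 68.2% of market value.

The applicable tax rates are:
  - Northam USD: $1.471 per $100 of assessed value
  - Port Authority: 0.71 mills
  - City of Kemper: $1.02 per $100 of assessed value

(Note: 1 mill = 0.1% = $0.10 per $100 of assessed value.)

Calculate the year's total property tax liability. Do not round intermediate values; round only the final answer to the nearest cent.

Assessed value = $708,900 × 0.682 = $483,469.8
Northam USD: $483,469.8 × 0.01471 = $7,111.840758
Port Authority: $483,469.8 × 0.00071 = $343.263558
City of Kemper: $483,469.8 × 0.0102 = $4,931.39196
Total = $12,386.496276

$12,386.50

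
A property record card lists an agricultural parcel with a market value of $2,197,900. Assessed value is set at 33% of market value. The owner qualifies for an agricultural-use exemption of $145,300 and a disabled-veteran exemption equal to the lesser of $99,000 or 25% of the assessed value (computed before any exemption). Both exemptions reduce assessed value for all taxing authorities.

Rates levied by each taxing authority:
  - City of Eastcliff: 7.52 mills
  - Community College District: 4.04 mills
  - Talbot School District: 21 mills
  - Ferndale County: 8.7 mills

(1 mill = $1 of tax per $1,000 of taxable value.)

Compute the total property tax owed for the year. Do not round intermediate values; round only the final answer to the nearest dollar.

Assessed value = $2,197,900 × 0.33 = $725,307
Disabled-veteran exemption = min($99,000, 25% × $725,307) = min($99,000, $181,326.75) = $99,000 (dollar cap binds)
Taxable value = $725,307 − $145,300 − $99,000 = $481,007
City of Eastcliff: $481,007 × 0.00752 = $3,617.17264
Community College District: $481,007 × 0.00404 = $1,943.26828
Talbot School District: $481,007 × 0.021 = $10,101.147
Ferndale County: $481,007 × 0.0087 = $4,184.7609
Total = $19,846.34882

$19,846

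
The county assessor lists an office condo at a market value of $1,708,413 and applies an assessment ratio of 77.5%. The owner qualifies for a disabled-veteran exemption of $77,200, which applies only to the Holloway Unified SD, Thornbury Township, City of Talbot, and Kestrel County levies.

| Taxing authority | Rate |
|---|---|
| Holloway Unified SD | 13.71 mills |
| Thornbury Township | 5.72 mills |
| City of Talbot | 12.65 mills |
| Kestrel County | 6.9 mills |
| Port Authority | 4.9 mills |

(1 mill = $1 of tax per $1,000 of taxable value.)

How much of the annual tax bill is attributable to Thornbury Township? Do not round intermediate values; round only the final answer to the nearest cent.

$7,131.81

Assessed value = $1,708,413 × 0.775 = $1,324,020.075
Thornbury Township taxable value = $1,324,020.075 − $77,200 = $1,246,820.075
Thornbury Township levy = $1,246,820.075 × 0.00572 = $7,131.810829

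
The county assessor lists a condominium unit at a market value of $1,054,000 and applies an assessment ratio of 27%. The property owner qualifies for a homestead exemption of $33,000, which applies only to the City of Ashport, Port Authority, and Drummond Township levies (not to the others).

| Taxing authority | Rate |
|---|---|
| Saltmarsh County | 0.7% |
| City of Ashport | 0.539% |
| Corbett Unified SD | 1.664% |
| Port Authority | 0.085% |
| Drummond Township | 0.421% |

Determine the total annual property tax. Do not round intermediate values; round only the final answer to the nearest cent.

$9,356.48

Assessed value = $1,054,000 × 0.27 = $284,580
Saltmarsh County: $284,580 × 0.007 = $1,992.06
City of Ashport: ($284,580 − $33,000) × 0.00539 = $251,580 × 0.00539 = $1,356.0162
Corbett Unified SD: $284,580 × 0.01664 = $4,735.4112
Port Authority: ($284,580 − $33,000) × 0.00085 = $251,580 × 0.00085 = $213.843
Drummond Township: ($284,580 − $33,000) × 0.00421 = $251,580 × 0.00421 = $1,059.1518
Total = $9,356.4822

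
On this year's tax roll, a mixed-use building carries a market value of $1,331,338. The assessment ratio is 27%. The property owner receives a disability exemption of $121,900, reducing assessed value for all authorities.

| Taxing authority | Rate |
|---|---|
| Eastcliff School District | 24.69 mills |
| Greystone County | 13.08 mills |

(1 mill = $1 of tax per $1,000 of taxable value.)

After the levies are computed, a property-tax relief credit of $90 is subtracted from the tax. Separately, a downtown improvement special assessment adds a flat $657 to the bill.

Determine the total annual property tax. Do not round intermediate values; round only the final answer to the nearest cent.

$9,539.69

Assessed value = $1,331,338 × 0.27 = $359,461.26
Taxable value = $359,461.26 − $121,900 = $237,561.26
Eastcliff School District: $237,561.26 × 0.02469 = $5,865.3875094
Greystone County: $237,561.26 × 0.01308 = $3,107.3012808
Levies subtotal = $8,972.6887902
After credit = $8,972.6887902 − $90 = $8,882.6887902
Total = $8,882.6887902 + $657 = $9,539.6887902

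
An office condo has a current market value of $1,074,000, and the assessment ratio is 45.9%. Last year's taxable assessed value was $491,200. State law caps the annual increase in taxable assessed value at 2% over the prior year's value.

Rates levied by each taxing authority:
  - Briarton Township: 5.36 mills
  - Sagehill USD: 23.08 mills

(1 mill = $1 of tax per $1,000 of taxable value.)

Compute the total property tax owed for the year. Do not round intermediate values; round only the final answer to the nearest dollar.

$14,020

Uncapped assessed value = $1,074,000 × 0.459 = $492,966
Cap limit = $491,200 × 1.02 = $501,024
Taxable assessed value = min($492,966, $501,024) = $492,966 (cap does not bind)
Briarton Township: $492,966 × 0.00536 = $2,642.29776
Sagehill USD: $492,966 × 0.02308 = $11,377.65528
Total = $14,019.95304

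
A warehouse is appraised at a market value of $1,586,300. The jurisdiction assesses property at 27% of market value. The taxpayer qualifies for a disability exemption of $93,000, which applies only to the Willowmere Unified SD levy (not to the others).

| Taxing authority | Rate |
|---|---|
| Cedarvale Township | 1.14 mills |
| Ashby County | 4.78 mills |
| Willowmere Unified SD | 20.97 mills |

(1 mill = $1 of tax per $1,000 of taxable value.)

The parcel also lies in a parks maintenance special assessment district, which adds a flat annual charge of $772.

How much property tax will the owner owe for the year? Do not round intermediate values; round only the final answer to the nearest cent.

$10,338.80

Assessed value = $1,586,300 × 0.27 = $428,301
Cedarvale Township: $428,301 × 0.00114 = $488.26314
Ashby County: $428,301 × 0.00478 = $2,047.27878
Willowmere Unified SD: ($428,301 − $93,000) × 0.02097 = $335,301 × 0.02097 = $7,031.26197
Levies subtotal = $9,566.80389
Total = $9,566.80389 + $772 = $10,338.80389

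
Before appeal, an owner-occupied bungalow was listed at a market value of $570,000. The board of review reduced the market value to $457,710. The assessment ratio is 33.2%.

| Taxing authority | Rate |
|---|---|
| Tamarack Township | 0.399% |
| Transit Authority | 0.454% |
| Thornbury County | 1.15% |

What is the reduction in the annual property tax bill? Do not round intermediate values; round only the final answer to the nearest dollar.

Old assessed value = $570,000 × 0.332 = $189,240
New assessed value = $457,710 × 0.332 = $151,959.72
Combined rate = 0.00399 + 0.00454 + 0.0115 = 0.02003
Old tax = $189,240 × 0.02003 = $3,790.4772
New tax = $151,959.72 × 0.02003 = $3,043.7531916
Reduction = $3,790.4772 − $3,043.7531916 = $746.7240084

$747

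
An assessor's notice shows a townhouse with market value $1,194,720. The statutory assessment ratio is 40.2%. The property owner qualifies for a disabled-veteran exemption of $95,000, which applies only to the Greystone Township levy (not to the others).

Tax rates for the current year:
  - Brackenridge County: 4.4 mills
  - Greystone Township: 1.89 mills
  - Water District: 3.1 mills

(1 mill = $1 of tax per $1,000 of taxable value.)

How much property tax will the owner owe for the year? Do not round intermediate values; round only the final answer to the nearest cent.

Assessed value = $1,194,720 × 0.402 = $480,277.44
Brackenridge County: $480,277.44 × 0.0044 = $2,113.220736
Greystone Township: ($480,277.44 − $95,000) × 0.00189 = $385,277.44 × 0.00189 = $728.1743616
Water District: $480,277.44 × 0.0031 = $1,488.860064
Total = $4,330.2551616

$4,330.26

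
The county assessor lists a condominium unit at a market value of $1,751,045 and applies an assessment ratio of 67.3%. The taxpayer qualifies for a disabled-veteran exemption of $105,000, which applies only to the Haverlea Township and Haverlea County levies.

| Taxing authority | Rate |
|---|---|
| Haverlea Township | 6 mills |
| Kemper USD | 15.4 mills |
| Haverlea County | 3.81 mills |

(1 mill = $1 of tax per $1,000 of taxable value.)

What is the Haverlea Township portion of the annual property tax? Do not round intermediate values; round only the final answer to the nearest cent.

Assessed value = $1,751,045 × 0.673 = $1,178,453.285
Haverlea Township taxable value = $1,178,453.285 − $105,000 = $1,073,453.285
Haverlea Township levy = $1,073,453.285 × 0.006 = $6,440.71971

$6,440.72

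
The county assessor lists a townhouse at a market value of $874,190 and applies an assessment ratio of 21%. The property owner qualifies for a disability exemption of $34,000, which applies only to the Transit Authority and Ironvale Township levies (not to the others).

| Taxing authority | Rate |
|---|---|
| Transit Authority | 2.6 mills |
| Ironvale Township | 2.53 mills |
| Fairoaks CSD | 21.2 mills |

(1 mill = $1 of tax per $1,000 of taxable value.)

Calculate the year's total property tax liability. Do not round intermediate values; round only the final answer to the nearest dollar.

$4,659

Assessed value = $874,190 × 0.21 = $183,579.9
Transit Authority: ($183,579.9 − $34,000) × 0.0026 = $149,579.9 × 0.0026 = $388.90774
Ironvale Township: ($183,579.9 − $34,000) × 0.00253 = $149,579.9 × 0.00253 = $378.437147
Fairoaks CSD: $183,579.9 × 0.0212 = $3,891.89388
Total = $4,659.238767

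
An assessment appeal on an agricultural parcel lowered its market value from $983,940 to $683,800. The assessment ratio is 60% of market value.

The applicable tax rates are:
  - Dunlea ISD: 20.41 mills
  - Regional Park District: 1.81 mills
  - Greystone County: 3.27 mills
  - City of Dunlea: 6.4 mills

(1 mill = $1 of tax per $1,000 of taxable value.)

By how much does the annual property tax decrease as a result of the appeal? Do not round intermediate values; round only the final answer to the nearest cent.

Old assessed value = $983,940 × 0.6 = $590,364
New assessed value = $683,800 × 0.6 = $410,280
Combined rate = 0.02041 + 0.00181 + 0.00327 + 0.0064 = 0.03189
Old tax = $590,364 × 0.03189 = $18,826.70796
New tax = $410,280 × 0.03189 = $13,083.8292
Reduction = $18,826.70796 − $13,083.8292 = $5,742.87876

$5,742.88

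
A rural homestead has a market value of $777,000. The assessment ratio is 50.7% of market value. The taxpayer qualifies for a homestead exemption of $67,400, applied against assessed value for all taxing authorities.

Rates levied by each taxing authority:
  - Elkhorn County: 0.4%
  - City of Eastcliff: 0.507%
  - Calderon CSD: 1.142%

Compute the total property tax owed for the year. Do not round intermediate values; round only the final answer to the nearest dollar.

Assessed value = $777,000 × 0.507 = $393,939
Taxable value = $393,939 − $67,400 = $326,539
Elkhorn County: $326,539 × 0.004 = $1,306.156
City of Eastcliff: $326,539 × 0.00507 = $1,655.55273
Calderon CSD: $326,539 × 0.01142 = $3,729.07538
Total = $1,306.156 + $1,655.55273 + $3,729.07538 = $6,690.78411

$6,691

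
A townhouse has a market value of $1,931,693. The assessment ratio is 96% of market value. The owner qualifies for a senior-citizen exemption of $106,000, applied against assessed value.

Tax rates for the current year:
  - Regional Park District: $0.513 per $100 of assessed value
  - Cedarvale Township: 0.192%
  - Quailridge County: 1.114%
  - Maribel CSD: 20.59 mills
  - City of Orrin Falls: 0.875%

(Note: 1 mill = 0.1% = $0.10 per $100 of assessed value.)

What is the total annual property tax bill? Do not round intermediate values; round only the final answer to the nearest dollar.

$83,103

Assessed value = $1,931,693 × 0.96 = $1,854,425.28
Taxable value = $1,854,425.28 − $106,000 = $1,748,425.28
Regional Park District: $1,748,425.28 × 0.00513 = $8,969.4216864
Cedarvale Township: $1,748,425.28 × 0.00192 = $3,356.9765376
Quailridge County: $1,748,425.28 × 0.01114 = $19,477.4576192
Maribel CSD: $1,748,425.28 × 0.02059 = $36,000.0765152
City of Orrin Falls: $1,748,425.28 × 0.00875 = $15,298.7212
Total = $83,102.6535584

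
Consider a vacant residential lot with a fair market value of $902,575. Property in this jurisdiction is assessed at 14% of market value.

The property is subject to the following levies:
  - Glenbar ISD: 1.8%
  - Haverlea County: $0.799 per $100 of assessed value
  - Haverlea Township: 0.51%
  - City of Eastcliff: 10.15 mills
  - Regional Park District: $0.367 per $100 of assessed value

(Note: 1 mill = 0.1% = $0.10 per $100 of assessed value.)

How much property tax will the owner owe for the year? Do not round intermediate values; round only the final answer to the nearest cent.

Assessed value = $902,575 × 0.14 = $126,360.5
Glenbar ISD: $126,360.5 × 0.018 = $2,274.489
Haverlea County: $126,360.5 × 0.00799 = $1,009.620395
Haverlea Township: $126,360.5 × 0.0051 = $644.43855
City of Eastcliff: $126,360.5 × 0.01015 = $1,282.559075
Regional Park District: $126,360.5 × 0.00367 = $463.743035
Total = $5,674.850055

$5,674.85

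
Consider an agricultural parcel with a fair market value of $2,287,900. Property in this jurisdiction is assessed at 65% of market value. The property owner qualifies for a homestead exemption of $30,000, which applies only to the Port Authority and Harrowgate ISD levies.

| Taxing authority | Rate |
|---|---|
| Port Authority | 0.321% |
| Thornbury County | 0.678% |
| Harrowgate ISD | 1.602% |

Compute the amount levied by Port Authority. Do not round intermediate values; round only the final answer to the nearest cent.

$4,677.40

Assessed value = $2,287,900 × 0.65 = $1,487,135
Port Authority taxable value = $1,487,135 − $30,000 = $1,457,135
Port Authority levy = $1,457,135 × 0.00321 = $4,677.40335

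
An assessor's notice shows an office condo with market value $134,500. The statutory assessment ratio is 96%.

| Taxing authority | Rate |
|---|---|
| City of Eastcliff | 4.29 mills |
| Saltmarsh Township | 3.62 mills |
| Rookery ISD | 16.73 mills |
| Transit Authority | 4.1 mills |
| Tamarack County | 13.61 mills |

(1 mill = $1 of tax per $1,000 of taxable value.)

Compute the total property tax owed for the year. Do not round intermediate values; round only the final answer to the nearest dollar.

Assessed value = $134,500 × 0.96 = $129,120
City of Eastcliff: $129,120 × 0.00429 = $553.9248
Saltmarsh Township: $129,120 × 0.00362 = $467.4144
Rookery ISD: $129,120 × 0.01673 = $2,160.1776
Transit Authority: $129,120 × 0.0041 = $529.392
Tamarack County: $129,120 × 0.01361 = $1,757.3232
Total = $553.9248 + $467.4144 + $2,160.1776 + $529.392 + $1,757.3232 = $5,468.232

$5,468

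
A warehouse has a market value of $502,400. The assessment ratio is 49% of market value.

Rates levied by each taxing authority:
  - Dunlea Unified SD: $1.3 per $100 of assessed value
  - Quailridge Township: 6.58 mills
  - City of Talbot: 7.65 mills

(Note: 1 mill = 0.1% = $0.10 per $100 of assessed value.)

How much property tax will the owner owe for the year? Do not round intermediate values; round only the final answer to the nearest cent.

Assessed value = $502,400 × 0.49 = $246,176
Dunlea Unified SD: $246,176 × 0.013 = $3,200.288
Quailridge Township: $246,176 × 0.00658 = $1,619.83808
City of Talbot: $246,176 × 0.00765 = $1,883.2464
Total = $6,703.37248

$6,703.37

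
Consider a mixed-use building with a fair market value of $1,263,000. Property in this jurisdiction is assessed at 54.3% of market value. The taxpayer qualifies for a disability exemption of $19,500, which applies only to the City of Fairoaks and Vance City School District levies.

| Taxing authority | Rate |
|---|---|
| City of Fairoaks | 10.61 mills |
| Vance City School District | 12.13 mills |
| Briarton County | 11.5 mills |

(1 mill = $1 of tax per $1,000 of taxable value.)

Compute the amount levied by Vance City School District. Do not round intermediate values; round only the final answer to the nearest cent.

Assessed value = $1,263,000 × 0.543 = $685,809
Vance City School District taxable value = $685,809 − $19,500 = $666,309
Vance City School District levy = $666,309 × 0.01213 = $8,082.32817

$8,082.33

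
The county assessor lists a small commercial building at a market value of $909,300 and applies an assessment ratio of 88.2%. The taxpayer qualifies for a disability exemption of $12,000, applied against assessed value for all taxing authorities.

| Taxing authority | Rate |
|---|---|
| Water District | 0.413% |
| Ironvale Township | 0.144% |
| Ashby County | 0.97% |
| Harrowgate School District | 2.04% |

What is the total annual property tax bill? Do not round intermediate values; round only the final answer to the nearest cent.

$28,179.39

Assessed value = $909,300 × 0.882 = $802,002.6
Taxable value = $802,002.6 − $12,000 = $790,002.6
Water District: $790,002.6 × 0.00413 = $3,262.710738
Ironvale Township: $790,002.6 × 0.00144 = $1,137.603744
Ashby County: $790,002.6 × 0.0097 = $7,663.02522
Harrowgate School District: $790,002.6 × 0.0204 = $16,116.05304
Total = $3,262.710738 + $1,137.603744 + $7,663.02522 + $16,116.05304 = $28,179.392742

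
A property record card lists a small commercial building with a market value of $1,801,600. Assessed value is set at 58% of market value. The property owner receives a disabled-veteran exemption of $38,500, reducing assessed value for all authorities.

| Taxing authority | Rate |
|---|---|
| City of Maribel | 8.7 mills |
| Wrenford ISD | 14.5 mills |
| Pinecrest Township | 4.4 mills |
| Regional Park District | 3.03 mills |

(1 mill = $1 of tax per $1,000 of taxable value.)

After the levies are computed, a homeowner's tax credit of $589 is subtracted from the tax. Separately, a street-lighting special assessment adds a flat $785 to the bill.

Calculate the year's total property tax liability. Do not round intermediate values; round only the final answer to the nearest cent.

Assessed value = $1,801,600 × 0.58 = $1,044,928
Taxable value = $1,044,928 − $38,500 = $1,006,428
City of Maribel: $1,006,428 × 0.0087 = $8,755.9236
Wrenford ISD: $1,006,428 × 0.0145 = $14,593.206
Pinecrest Township: $1,006,428 × 0.0044 = $4,428.2832
Regional Park District: $1,006,428 × 0.00303 = $3,049.47684
Levies subtotal = $30,826.88964
After credit = $30,826.88964 − $589 = $30,237.88964
Total = $30,237.88964 + $785 = $31,022.88964

$31,022.89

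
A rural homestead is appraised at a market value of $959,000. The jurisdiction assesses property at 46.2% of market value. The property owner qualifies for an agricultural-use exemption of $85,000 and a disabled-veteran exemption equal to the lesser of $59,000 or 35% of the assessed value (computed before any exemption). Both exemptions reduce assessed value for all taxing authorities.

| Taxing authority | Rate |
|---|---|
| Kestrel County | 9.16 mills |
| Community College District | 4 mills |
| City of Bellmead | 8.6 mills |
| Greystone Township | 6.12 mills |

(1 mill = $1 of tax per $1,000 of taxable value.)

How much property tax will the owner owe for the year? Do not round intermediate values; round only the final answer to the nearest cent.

$8,337.74

Assessed value = $959,000 × 0.462 = $443,058
Disabled-veteran exemption = min($59,000, 35% × $443,058) = min($59,000, $155,070.3) = $59,000 (dollar cap binds)
Taxable value = $443,058 − $85,000 − $59,000 = $299,058
Kestrel County: $299,058 × 0.00916 = $2,739.37128
Community College District: $299,058 × 0.004 = $1,196.232
City of Bellmead: $299,058 × 0.0086 = $2,571.8988
Greystone Township: $299,058 × 0.00612 = $1,830.23496
Total = $8,337.73704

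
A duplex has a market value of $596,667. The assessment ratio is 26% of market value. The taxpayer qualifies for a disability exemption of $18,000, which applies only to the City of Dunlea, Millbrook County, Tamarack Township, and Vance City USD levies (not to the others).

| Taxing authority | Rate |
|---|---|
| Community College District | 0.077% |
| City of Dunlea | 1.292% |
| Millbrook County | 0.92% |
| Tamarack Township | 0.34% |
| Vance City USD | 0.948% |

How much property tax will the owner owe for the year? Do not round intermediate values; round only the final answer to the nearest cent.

Assessed value = $596,667 × 0.26 = $155,133.42
Community College District: $155,133.42 × 0.00077 = $119.4527334
City of Dunlea: ($155,133.42 − $18,000) × 0.01292 = $137,133.42 × 0.01292 = $1,771.7637864
Millbrook County: ($155,133.42 − $18,000) × 0.0092 = $137,133.42 × 0.0092 = $1,261.627464
Tamarack Township: ($155,133.42 − $18,000) × 0.0034 = $137,133.42 × 0.0034 = $466.253628
Vance City USD: ($155,133.42 − $18,000) × 0.00948 = $137,133.42 × 0.00948 = $1,300.0248216
Total = $4,919.1224334

$4,919.12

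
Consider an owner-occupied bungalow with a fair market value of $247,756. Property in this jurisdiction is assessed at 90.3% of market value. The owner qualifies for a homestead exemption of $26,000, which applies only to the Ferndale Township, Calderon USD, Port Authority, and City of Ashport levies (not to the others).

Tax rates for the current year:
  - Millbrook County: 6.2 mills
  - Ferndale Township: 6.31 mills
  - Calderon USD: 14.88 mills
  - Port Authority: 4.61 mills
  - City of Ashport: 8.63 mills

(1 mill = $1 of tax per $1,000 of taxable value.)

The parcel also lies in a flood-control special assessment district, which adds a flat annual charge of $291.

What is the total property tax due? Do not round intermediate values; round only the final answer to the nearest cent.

$8,485.71

Assessed value = $247,756 × 0.903 = $223,723.668
Millbrook County: $223,723.668 × 0.0062 = $1,387.0867416
Ferndale Township: ($223,723.668 − $26,000) × 0.00631 = $197,723.668 × 0.00631 = $1,247.63634508
Calderon USD: ($223,723.668 − $26,000) × 0.01488 = $197,723.668 × 0.01488 = $2,942.12817984
Port Authority: ($223,723.668 − $26,000) × 0.00461 = $197,723.668 × 0.00461 = $911.50610948
City of Ashport: ($223,723.668 − $26,000) × 0.00863 = $197,723.668 × 0.00863 = $1,706.35525484
Levies subtotal = $8,194.71263084
Total = $8,194.71263084 + $291 = $8,485.71263084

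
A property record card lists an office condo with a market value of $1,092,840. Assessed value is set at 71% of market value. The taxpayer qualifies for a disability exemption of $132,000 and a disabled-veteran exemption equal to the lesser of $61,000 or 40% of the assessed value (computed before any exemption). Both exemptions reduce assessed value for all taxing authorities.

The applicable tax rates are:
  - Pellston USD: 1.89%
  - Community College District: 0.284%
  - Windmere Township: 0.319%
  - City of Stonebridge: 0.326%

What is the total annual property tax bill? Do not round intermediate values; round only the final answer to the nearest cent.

Assessed value = $1,092,840 × 0.71 = $775,916.4
Disabled-veteran exemption = min($61,000, 40% × $775,916.4) = min($61,000, $310,366.56) = $61,000 (dollar cap binds)
Taxable value = $775,916.4 − $132,000 − $61,000 = $582,916.4
Pellston USD: $582,916.4 × 0.0189 = $11,017.11996
Community College District: $582,916.4 × 0.00284 = $1,655.482576
Windmere Township: $582,916.4 × 0.00319 = $1,859.503316
City of Stonebridge: $582,916.4 × 0.00326 = $1,900.307464
Total = $16,432.413316

$16,432.41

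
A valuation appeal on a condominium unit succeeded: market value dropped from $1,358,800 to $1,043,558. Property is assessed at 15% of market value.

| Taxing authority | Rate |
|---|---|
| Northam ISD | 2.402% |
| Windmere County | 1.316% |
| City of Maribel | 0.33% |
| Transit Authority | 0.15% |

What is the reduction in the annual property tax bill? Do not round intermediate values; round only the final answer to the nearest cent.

$1,985.08

Old assessed value = $1,358,800 × 0.15 = $203,820
New assessed value = $1,043,558 × 0.15 = $156,533.7
Combined rate = 0.02402 + 0.01316 + 0.0033 + 0.0015 = 0.04198
Old tax = $203,820 × 0.04198 = $8,556.3636
New tax = $156,533.7 × 0.04198 = $6,571.284726
Reduction = $8,556.3636 − $6,571.284726 = $1,985.078874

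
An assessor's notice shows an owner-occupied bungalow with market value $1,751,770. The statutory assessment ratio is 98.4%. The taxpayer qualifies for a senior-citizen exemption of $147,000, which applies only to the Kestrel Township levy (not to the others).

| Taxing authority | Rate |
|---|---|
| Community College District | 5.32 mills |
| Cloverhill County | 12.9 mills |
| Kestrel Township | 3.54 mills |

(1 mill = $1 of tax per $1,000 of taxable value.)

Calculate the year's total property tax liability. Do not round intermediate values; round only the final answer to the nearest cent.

Assessed value = $1,751,770 × 0.984 = $1,723,741.68
Community College District: $1,723,741.68 × 0.00532 = $9,170.3057376
Cloverhill County: $1,723,741.68 × 0.0129 = $22,236.267672
Kestrel Township: ($1,723,741.68 − $147,000) × 0.00354 = $1,576,741.68 × 0.00354 = $5,581.6655472
Total = $36,988.2389568

$36,988.24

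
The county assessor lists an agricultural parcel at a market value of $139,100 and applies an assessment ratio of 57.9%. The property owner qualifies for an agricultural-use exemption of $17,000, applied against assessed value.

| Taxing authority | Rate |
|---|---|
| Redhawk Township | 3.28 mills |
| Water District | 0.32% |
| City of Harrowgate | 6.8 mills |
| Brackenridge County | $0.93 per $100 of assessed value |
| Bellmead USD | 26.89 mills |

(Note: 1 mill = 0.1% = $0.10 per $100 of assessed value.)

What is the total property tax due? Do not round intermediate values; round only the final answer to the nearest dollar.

$3,143

Assessed value = $139,100 × 0.579 = $80,538.9
Taxable value = $80,538.9 − $17,000 = $63,538.9
Redhawk Township: $63,538.9 × 0.00328 = $208.407592
Water District: $63,538.9 × 0.0032 = $203.32448
City of Harrowgate: $63,538.9 × 0.0068 = $432.06452
Brackenridge County: $63,538.9 × 0.0093 = $590.91177
Bellmead USD: $63,538.9 × 0.02689 = $1,708.561021
Total = $3,143.269383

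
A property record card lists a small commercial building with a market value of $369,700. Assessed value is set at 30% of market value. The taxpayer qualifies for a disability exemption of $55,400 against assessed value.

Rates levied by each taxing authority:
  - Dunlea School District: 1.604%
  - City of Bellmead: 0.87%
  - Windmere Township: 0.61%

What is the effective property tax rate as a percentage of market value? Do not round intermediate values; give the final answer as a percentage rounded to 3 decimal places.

Assessed value = $369,700 × 0.3 = $110,910
Taxable value = $110,910 − $55,400 = $55,510
Dunlea School District: $55,510 × 0.01604 = $890.3804
City of Bellmead: $55,510 × 0.0087 = $482.937
Windmere Township: $55,510 × 0.0061 = $338.611
Total tax = $1,711.9284
Effective rate = $1,711.9284 ÷ $369,700 = 0.463% of market value

0.463%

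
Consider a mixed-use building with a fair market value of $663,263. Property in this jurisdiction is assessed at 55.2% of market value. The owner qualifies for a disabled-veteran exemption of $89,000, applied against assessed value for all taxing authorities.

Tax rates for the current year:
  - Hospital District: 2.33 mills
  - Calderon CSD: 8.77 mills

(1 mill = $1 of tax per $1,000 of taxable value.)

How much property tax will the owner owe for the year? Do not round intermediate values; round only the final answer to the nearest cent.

Assessed value = $663,263 × 0.552 = $366,121.176
Taxable value = $366,121.176 − $89,000 = $277,121.176
Hospital District: $277,121.176 × 0.00233 = $645.69234008
Calderon CSD: $277,121.176 × 0.00877 = $2,430.35271352
Total = $645.69234008 + $2,430.35271352 = $3,076.0450536

$3,076.05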